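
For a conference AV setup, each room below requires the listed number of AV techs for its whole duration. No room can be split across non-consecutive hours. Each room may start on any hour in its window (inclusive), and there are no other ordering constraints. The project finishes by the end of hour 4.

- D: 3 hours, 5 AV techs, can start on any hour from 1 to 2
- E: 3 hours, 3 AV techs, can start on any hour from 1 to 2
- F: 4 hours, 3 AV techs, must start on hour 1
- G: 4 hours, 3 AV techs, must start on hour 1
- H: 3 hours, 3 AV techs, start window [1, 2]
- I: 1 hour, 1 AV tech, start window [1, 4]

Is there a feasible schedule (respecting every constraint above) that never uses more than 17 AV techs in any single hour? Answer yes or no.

yes

Schedule D@1, E@1, F@1, G@1, H@1, I@4: h1:17  h2:17  h3:17  h4:7 — peak 17 ≤ 17.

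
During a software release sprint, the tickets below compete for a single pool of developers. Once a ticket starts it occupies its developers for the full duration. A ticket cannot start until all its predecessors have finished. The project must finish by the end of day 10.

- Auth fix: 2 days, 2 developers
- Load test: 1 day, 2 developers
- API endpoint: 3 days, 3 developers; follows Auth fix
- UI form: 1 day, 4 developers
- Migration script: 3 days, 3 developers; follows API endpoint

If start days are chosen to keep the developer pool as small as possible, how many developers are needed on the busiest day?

4

Early-start (Auth fix@1, Load test@1, API endpoint@3, UI form@1, Migration script@6) gives peak 8: d1:8  d2:2  d3:3  d4:3  d5:3  d6:3  d7:3  d8:3  d9:0  d10:0.
Shift UI form→6, Migration script→7.
Schedule Auth fix@1, Load test@1, API endpoint@3, UI form@6, Migration script@7: d1:4  d2:2  d3:3  d4:3  d5:3  d6:4  d7:3  d8:3  d9:3  d10:0 — peak 4.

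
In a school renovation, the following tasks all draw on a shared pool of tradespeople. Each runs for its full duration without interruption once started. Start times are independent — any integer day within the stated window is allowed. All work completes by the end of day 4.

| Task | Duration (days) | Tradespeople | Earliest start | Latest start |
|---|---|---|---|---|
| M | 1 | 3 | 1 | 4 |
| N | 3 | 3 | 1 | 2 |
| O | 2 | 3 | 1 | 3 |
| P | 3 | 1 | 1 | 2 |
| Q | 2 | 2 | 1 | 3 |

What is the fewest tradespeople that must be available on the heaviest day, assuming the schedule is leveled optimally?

7

Early-start (M@1, N@1, O@1, P@1, Q@1) gives peak 12: d1:12  d2:9  d3:4  d4:0.
Shift N→2, Q→3.
Schedule M@1, N@2, O@1, P@1, Q@3: d1:7  d2:7  d3:6  d4:5 — peak 7.
Total tradesperson-days = 25 over 4 days ⇒ peak ≥ ⌈25/4⌉ = 7, so 7 is optimal.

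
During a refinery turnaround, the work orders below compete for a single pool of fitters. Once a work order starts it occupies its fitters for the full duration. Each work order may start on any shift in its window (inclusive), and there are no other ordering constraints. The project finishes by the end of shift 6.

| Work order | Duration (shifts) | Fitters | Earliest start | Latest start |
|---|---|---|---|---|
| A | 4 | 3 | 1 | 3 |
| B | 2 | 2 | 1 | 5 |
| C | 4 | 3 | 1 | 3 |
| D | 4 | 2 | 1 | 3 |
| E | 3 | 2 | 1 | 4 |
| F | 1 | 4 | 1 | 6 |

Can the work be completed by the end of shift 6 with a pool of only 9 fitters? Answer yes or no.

no

The minimum achievable peak is 10; 9 < 10, so no feasible schedule stays within the cap.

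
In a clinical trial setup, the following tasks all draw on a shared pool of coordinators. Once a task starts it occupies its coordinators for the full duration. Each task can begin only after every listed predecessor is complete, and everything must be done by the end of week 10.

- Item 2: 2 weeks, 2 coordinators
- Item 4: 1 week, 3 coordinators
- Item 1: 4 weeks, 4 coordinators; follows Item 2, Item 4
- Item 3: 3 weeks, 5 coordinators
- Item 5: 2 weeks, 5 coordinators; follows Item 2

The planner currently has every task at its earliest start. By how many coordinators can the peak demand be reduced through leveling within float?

Early-start peak: w1:10  w2:7  w3:14  w4:9  w5:4  w6:4  w7:0  w8:0  w9:0  w10:0 ⇒ 14.
Leveled (Item 2@1, Item 4@1, Item 1@5, Item 3@2, Item 5@9): w1:5  w2:7  w3:5  w4:5  w5:4  w6:4  w7:4  w8:4  w9:5  w10:5 ⇒ 7.
Reduction 14 − 7 = 7.

7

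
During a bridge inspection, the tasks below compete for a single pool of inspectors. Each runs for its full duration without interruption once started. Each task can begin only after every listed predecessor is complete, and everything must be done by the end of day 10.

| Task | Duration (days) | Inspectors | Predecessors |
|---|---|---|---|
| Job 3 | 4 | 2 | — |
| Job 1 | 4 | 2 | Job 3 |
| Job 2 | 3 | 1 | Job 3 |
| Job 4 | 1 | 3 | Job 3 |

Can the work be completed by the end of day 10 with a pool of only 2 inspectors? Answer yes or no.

no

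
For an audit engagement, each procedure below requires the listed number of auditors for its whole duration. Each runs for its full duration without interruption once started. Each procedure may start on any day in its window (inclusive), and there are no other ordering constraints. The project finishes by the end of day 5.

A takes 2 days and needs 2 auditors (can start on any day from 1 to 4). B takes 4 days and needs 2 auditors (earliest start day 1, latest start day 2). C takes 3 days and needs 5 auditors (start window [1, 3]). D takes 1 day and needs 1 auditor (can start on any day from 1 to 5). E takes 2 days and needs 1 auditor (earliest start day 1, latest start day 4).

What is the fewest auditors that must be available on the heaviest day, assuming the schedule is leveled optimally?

Early-start (A@1, B@1, C@1, D@1, E@1) gives peak 11: d1:11  d2:10  d3:7  d4:2  d5:0.
Shift C→3.
Schedule A@1, B@1, C@3, D@1, E@1: d1:6  d2:5  d3:7  d4:7  d5:5 — peak 7.

7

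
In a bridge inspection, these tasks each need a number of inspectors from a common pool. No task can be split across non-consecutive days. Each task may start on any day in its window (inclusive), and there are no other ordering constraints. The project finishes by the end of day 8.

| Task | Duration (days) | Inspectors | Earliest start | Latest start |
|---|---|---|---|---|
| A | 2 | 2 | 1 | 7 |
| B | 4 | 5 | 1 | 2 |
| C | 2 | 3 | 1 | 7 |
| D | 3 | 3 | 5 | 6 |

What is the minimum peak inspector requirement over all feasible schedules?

Early-start (A@1, B@1, C@1, D@5) gives peak 10: d1:10  d2:10  d3:5  d4:5  d5:3  d6:3  d7:3  d8:0.
Shift A→5, C→7.
Schedule A@5, B@1, C@7, D@5: d1:5  d2:5  d3:5  d4:5  d5:5  d6:5  d7:6  d8:3 — peak 6.

6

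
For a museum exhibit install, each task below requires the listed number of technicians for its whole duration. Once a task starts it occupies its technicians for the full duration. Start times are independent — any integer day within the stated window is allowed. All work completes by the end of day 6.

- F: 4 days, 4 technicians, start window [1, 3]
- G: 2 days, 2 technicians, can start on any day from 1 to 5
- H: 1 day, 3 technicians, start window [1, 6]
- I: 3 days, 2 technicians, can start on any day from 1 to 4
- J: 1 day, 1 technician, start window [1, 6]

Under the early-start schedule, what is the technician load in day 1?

At early start, day 1 has: F, G, H, I, J.
Demand: 4 + 2 + 3 + 2 + 1 = 12.

12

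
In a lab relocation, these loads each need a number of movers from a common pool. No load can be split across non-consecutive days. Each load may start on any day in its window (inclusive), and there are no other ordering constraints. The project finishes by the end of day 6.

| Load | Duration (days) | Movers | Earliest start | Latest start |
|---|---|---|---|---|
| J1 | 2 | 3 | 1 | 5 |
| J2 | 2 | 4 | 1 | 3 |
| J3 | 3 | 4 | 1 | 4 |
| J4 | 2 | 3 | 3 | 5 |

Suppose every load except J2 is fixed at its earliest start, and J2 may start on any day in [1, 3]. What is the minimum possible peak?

11

J2@1: d1:11  d2:11  d3:7  d4:3  d5:0  d6:0 → peak 11
J2@2: d1:7  d2:11  d3:11  d4:3  d5:0  d6:0 → peak 11
J2@3: d1:7  d2:7  d3:11  d4:7  d5:0  d6:0 → peak 11
Best is J2@1, peak 11.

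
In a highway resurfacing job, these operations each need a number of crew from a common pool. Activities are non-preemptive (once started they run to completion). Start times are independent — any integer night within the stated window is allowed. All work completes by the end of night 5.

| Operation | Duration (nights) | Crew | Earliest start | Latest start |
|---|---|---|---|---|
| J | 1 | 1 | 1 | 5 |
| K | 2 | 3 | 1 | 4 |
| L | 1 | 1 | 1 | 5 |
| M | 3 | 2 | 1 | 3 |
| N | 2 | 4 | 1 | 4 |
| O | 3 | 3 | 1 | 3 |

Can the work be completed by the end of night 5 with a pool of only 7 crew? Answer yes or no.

Schedule J@1, K@1, L@1, M@1, N@4, O@3: n1:7  n2:5  n3:5  n4:7  n5:7 — peak 7 ≤ 7.

yes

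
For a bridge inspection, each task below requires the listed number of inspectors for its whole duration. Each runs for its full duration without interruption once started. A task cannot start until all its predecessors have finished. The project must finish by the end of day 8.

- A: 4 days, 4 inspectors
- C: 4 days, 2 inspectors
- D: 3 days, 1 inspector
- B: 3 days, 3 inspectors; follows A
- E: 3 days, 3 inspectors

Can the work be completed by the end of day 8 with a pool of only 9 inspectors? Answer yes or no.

Schedule A@1, C@1, D@1, B@5, E@5: d1:7  d2:7  d3:7  d4:6  d5:6  d6:6  d7:6  d8:0 — peak 7 ≤ 9.

yes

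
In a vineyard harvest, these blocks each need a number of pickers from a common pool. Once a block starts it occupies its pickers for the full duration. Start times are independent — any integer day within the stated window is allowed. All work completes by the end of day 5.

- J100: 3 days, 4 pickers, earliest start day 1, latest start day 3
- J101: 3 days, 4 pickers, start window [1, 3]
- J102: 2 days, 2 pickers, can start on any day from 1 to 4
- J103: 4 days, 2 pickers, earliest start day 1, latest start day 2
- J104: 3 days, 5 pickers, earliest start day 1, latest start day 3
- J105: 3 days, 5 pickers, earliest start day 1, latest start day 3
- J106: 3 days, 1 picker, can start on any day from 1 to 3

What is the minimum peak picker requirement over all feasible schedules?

21

Early-start (J100@1, J101@1, J102@1, J103@1, J104@1, J105@1, J106@1) gives peak 23: d1:23  d2:23  d3:21  d4:2  d5:0.
Shift J105→3.
Schedule J100@1, J101@1, J102@1, J103@1, J104@1, J105@3, J106@1: d1:18  d2:18  d3:21  d4:7  d5:5 — peak 21.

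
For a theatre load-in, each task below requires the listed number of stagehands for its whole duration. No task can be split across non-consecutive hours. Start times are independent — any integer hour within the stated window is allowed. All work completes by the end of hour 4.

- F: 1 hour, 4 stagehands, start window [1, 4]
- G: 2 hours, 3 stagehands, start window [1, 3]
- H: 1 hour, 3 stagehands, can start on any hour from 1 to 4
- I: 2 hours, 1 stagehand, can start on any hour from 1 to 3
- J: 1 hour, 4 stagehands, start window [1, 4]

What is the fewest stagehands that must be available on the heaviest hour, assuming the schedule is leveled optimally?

6

Early-start (F@1, G@1, H@1, I@1, J@1) gives peak 15: h1:15  h2:4  h3:0  h4:0.
Shift G→2, H→2, I→3, J→4.
Schedule F@1, G@2, H@2, I@3, J@4: h1:4  h2:6  h3:4  h4:5 — peak 6.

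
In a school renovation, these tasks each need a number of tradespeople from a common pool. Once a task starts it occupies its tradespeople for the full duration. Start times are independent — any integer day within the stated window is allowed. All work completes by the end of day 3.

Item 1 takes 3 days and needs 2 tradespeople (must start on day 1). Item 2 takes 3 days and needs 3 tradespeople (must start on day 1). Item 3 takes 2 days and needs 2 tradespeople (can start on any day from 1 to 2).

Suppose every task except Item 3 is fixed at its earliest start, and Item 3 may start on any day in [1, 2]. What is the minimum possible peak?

7

Item 3@1: d1:7  d2:7  d3:5 → peak 7
Item 3@2: d1:5  d2:7  d3:7 → peak 7
Best is Item 3@1, peak 7.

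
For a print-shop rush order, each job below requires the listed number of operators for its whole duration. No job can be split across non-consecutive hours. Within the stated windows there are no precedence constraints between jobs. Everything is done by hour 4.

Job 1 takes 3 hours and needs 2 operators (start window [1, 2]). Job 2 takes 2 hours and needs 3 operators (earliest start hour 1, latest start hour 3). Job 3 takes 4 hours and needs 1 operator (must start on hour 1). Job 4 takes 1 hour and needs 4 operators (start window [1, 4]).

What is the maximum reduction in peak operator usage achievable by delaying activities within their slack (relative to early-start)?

4

Early-start peak: h1:10  h2:6  h3:3  h4:1 ⇒ 10.
Leveled (Job 1@1, Job 2@1, Job 3@1, Job 4@4): h1:6  h2:6  h3:3  h4:5 ⇒ 6.
Reduction 10 − 6 = 4.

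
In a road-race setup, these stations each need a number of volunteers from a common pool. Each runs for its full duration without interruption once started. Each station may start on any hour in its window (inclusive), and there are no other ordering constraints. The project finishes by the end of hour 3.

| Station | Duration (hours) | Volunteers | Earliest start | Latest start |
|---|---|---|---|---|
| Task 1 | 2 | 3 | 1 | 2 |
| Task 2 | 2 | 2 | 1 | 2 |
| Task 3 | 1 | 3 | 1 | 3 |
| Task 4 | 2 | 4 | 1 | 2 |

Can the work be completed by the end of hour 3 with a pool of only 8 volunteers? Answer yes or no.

The minimum achievable peak is 9; 8 < 9, so no feasible schedule stays within the cap.

no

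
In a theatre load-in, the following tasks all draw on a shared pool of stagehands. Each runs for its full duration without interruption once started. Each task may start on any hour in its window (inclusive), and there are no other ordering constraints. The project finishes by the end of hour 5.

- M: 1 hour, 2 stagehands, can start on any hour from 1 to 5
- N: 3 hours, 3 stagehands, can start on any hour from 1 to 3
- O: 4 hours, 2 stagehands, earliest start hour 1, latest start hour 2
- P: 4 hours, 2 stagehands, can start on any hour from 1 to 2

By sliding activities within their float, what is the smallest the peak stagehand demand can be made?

7

Early-start (M@1, N@1, O@1, P@1) gives peak 9: h1:9  h2:7  h3:7  h4:4  h5:0.
Shift P→2.
Schedule M@1, N@1, O@1, P@2: h1:7  h2:7  h3:7  h4:4  h5:2 — peak 7.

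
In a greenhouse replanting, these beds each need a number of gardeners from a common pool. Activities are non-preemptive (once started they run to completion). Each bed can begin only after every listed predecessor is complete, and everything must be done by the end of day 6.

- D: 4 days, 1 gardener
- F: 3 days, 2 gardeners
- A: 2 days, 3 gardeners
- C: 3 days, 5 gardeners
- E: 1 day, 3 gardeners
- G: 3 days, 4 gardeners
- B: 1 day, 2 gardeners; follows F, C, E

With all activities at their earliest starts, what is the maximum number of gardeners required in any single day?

18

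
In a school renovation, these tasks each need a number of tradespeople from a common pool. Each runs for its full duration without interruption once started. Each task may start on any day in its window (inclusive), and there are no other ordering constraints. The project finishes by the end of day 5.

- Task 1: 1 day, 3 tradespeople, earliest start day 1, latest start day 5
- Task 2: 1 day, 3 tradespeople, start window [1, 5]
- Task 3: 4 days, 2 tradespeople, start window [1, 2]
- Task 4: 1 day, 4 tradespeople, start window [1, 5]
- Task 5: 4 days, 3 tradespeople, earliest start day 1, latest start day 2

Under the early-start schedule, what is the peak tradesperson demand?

Early-start schedule: Task 1@1, Task 2@1, Task 3@1, Task 4@1, Task 5@1.
Load per day: day 1: 15, day 2: 5, day 3: 5, day 4: 5, day 5: 0.
Peak is 15.

15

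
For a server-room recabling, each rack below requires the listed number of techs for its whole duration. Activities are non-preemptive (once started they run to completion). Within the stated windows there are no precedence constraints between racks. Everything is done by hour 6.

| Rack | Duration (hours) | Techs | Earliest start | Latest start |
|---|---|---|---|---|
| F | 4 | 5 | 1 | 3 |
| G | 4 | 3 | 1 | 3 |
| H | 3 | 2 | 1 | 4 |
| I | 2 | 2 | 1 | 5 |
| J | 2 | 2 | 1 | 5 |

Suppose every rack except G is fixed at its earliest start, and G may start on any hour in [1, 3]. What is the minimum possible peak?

G@1: h1:14  h2:14  h3:10  h4:8  h5:0  h6:0 → peak 14
G@2: h1:11  h2:14  h3:10  h4:8  h5:3  h6:0 → peak 14
G@3: h1:11  h2:11  h3:10  h4:8  h5:3  h6:3 → peak 11
Best is G@3, peak 11.

11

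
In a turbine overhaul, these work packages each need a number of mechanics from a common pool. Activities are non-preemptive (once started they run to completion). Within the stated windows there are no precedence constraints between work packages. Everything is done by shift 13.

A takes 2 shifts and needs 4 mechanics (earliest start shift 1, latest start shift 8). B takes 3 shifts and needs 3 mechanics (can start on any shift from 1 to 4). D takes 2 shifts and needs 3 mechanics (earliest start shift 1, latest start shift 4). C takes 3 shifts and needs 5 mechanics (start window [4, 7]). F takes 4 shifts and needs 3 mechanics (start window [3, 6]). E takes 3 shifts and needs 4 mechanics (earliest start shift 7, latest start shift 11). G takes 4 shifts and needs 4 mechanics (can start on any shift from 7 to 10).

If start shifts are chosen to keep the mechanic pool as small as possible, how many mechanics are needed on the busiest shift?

Early-start (A@1, B@1, D@1, C@4, F@3, E@7, G@7) gives peak 10: s1:10  s2:10  s3:6  s4:8  s5:8  s6:8  s7:8  s8:8  s9:8  s10:4  s11:0  s12:0  s13:0.
Shift D→3, F→5, G→9.
Schedule A@1, B@1, D@3, C@4, F@5, E@7, G@9: s1:7  s2:7  s3:6  s4:8  s5:8  s6:8  s7:7  s8:7  s9:8  s10:4  s11:4  s12:4  s13:0 — peak 8.

8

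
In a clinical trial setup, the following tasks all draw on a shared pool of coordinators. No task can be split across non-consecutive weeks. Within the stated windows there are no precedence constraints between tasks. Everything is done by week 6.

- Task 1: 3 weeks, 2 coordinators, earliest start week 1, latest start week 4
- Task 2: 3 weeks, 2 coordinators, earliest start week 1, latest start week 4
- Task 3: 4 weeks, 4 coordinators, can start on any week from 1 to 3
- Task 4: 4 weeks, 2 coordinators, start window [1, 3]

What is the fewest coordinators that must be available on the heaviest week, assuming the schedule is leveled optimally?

8

Early-start (Task 1@1, Task 2@1, Task 3@1, Task 4@1) gives peak 10: w1:10  w2:10  w3:10  w4:6  w5:0  w6:0.
Shift Task 2→4.
Schedule Task 1@1, Task 2@4, Task 3@1, Task 4@1: w1:8  w2:8  w3:8  w4:8  w5:2  w6:2 — peak 8.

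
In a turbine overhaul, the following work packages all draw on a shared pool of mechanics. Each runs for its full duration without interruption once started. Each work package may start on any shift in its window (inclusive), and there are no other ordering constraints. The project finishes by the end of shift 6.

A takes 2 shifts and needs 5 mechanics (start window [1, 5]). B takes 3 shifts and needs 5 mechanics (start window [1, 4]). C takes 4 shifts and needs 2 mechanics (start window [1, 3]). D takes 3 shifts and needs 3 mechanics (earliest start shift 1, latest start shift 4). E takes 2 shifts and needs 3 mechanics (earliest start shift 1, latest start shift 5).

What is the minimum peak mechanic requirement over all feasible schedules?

Early-start (A@1, B@1, C@1, D@1, E@1) gives peak 18: s1:18  s2:18  s3:10  s4:2  s5:0  s6:0.
Shift C→3, D→3, E→4.
Schedule A@1, B@1, C@3, D@3, E@4: s1:10  s2:10  s3:10  s4:8  s5:8  s6:2 — peak 10.

10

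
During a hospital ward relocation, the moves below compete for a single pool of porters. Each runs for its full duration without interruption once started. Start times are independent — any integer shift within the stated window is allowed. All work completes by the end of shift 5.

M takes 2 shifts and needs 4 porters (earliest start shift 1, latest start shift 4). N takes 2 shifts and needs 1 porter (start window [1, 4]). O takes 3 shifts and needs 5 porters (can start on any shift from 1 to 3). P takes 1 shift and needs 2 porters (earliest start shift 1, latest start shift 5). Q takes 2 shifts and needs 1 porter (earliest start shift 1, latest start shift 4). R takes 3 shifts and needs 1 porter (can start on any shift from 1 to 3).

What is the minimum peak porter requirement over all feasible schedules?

7

Early-start (M@1, N@1, O@1, P@1, Q@1, R@1) gives peak 14: s1:14  s2:12  s3:6  s4:0  s5:0.
Shift O→3, Q→2, R→2.
Schedule M@1, N@1, O@3, P@1, Q@2, R@2: s1:7  s2:7  s3:7  s4:6  s5:5 — peak 7.
Total porter-shifts = 32 over 5 shifts ⇒ peak ≥ ⌈32/5⌉ = 7, so 7 is optimal.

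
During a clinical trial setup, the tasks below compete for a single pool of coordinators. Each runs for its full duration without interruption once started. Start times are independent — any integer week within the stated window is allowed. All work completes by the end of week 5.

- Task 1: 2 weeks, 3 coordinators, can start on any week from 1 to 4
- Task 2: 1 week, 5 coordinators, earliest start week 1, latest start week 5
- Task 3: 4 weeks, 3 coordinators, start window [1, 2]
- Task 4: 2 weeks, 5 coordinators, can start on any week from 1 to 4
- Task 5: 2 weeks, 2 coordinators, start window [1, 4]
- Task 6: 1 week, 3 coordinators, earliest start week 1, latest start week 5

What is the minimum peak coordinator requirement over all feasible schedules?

8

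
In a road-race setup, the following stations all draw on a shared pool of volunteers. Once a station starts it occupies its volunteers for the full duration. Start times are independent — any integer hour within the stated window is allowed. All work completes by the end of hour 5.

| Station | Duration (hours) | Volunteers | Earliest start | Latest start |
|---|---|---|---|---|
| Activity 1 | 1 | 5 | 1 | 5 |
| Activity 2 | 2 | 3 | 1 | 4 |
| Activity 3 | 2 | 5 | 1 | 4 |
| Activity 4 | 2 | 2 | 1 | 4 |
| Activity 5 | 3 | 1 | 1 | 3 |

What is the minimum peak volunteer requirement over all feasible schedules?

6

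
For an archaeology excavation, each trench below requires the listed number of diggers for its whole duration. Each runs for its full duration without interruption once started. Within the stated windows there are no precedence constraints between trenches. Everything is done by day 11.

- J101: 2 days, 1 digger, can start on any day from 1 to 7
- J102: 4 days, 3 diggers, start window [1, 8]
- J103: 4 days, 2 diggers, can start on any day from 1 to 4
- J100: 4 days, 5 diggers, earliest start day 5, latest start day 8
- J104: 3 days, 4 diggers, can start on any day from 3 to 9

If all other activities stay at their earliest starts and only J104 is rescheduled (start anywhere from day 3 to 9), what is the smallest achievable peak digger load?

J104@3: d1:6  d2:6  d3:9  d4:9  d5:9  d6:5  d7:5  d8:5  d9:0  d10:0  d11:0 → peak 9
J104@4: d1:6  d2:6  d3:5  d4:9  d5:9  d6:9  d7:5  d8:5  d9:0  d10:0  d11:0 → peak 9
J104@5: d1:6  d2:6  d3:5  d4:5  d5:9  d6:9  d7:9  d8:5  d9:0  d10:0  d11:0 → peak 9
J104@6: d1:6  d2:6  d3:5  d4:5  d5:5  d6:9  d7:9  d8:9  d9:0  d10:0  d11:0 → peak 9
J104@7: d1:6  d2:6  d3:5  d4:5  d5:5  d6:5  d7:9  d8:9  d9:4  d10:0  d11:0 → peak 9
J104@8: d1:6  d2:6  d3:5  d4:5  d5:5  d6:5  d7:5  d8:9  d9:4  d10:4  d11:0 → peak 9
J104@9: d1:6  d2:6  d3:5  d4:5  d5:5  d6:5  d7:5  d8:5  d9:4  d10:4  d11:4 → peak 6
Best is J104@9, peak 6.

6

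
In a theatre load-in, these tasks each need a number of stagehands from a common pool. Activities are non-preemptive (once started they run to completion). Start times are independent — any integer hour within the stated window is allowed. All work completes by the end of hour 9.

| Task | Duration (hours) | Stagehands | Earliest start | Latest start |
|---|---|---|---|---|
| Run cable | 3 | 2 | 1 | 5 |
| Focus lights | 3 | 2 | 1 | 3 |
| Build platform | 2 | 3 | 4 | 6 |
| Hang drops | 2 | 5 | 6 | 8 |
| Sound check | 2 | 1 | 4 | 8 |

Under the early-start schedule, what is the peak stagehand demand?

Early-start schedule: Run cable@1, Focus lights@1, Build platform@4, Hang drops@6, Sound check@4.
Load per hour: hour 1: 4, hour 2: 4, hour 3: 4, hour 4: 4, hour 5: 4, hour 6: 5, hour 7: 5, hour 8: 0, hour 9: 0.
Peak is 5.

5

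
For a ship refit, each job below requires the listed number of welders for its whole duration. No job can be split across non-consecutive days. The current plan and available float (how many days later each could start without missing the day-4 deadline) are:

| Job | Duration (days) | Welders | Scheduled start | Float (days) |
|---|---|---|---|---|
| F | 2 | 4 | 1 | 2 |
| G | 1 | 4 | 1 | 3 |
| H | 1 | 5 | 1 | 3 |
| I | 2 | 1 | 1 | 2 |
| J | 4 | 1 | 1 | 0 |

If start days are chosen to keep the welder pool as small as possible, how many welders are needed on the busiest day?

6

Early-start (F@1, G@1, H@1, I@1, J@1) gives peak 15: d1:15  d2:6  d3:1  d4:1.
Shift G→3, H→4.
Schedule F@1, G@3, H@4, I@1, J@1: d1:6  d2:6  d3:5  d4:6 — peak 6.
Total welder-days = 23 over 4 days ⇒ peak ≥ ⌈23/4⌉ = 6, so 6 is optimal.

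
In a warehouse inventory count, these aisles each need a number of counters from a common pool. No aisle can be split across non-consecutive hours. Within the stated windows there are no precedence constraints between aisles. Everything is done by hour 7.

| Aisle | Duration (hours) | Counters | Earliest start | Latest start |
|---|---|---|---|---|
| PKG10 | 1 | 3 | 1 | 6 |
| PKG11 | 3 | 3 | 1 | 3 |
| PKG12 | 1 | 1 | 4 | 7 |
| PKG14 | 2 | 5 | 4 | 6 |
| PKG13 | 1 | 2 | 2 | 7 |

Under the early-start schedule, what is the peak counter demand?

6

Early-start schedule: PKG10@1, PKG11@1, PKG12@4, PKG14@4, PKG13@2.
Load per hour: hour 1: 6, hour 2: 5, hour 3: 3, hour 4: 6, hour 5: 5, hour 6: 0, hour 7: 0.
Peak is 6.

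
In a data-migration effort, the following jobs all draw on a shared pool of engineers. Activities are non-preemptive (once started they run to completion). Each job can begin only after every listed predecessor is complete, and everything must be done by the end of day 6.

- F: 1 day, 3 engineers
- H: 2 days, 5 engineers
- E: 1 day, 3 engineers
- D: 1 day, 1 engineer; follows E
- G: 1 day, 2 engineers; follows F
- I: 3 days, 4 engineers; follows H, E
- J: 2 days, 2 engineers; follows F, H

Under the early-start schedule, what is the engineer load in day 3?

At early start, day 3 has: I, J.
Demand: 4 + 2 = 6.

6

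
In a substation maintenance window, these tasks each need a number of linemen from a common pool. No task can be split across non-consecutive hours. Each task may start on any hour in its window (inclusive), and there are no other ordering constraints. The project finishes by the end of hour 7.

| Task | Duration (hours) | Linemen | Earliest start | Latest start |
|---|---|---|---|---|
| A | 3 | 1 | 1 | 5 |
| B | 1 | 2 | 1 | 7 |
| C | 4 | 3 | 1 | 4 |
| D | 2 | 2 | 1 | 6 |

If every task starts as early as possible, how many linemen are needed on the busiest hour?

8

Early-start schedule: A@1, B@1, C@1, D@1.
Load per hour: hour 1: 8, hour 2: 6, hour 3: 4, hour 4: 3, hour 5: 0, hour 6: 0, hour 7: 0.
Peak is 8.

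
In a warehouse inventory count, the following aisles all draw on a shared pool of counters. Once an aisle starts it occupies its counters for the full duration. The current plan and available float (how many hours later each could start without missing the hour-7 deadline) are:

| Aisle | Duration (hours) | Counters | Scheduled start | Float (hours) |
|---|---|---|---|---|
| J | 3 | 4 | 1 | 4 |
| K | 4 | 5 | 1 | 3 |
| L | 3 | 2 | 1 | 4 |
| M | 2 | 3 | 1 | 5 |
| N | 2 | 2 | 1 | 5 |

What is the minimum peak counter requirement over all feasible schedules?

7

Early-start (J@1, K@1, L@1, M@1, N@1) gives peak 16: h1:16  h2:16  h3:11  h4:5  h5:0  h6:0  h7:0.
Shift K→4, L→3, N→6.
Schedule J@1, K@4, L@3, M@1, N@6: h1:7  h2:7  h3:6  h4:7  h5:7  h6:7  h7:7 — peak 7.
Total counter-hours = 48 over 7 hours ⇒ peak ≥ ⌈48/7⌉ = 7, so 7 is optimal.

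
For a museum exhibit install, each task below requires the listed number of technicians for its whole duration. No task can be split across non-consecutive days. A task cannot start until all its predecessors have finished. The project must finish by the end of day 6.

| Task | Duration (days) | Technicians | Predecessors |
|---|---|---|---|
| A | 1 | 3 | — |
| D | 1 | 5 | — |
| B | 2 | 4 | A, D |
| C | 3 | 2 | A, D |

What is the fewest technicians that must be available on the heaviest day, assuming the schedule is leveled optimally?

6

Early-start (A@1, D@1, B@2, C@2) gives peak 8: d1:8  d2:6  d3:6  d4:2  d5:0  d6:0.
Shift D→2, B→3, C→3.
Schedule A@1, D@2, B@3, C@3: d1:3  d2:5  d3:6  d4:6  d5:2  d6:0 — peak 6.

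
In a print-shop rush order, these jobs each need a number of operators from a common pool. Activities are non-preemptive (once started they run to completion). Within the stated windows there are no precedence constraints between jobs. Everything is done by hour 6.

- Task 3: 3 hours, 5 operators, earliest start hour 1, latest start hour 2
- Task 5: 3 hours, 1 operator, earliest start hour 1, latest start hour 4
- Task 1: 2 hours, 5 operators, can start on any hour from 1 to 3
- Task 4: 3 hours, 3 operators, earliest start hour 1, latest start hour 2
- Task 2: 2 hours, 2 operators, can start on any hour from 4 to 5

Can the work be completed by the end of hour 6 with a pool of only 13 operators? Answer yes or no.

yes

Schedule Task 3@1, Task 5@3, Task 1@1, Task 4@1, Task 2@4: h1:13  h2:13  h3:9  h4:3  h5:3  h6:0 — peak 13 ≤ 13.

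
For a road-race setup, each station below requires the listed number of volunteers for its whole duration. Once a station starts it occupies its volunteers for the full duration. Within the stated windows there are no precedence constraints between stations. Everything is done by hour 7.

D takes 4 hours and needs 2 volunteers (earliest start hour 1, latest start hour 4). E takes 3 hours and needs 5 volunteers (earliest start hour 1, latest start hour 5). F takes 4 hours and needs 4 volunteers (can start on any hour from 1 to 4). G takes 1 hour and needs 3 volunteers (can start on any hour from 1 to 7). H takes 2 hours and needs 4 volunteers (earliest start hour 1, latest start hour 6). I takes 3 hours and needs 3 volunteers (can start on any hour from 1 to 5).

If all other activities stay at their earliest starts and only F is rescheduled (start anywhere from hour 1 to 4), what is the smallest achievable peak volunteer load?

F@1: h1:21  h2:18  h3:14  h4:6  h5:0  h6:0  h7:0 → peak 21
F@2: h1:17  h2:18  h3:14  h4:6  h5:4  h6:0  h7:0 → peak 18
F@3: h1:17  h2:14  h3:14  h4:6  h5:4  h6:4  h7:0 → peak 17
F@4: h1:17  h2:14  h3:10  h4:6  h5:4  h6:4  h7:4 → peak 17
Best is F@3, peak 17.

17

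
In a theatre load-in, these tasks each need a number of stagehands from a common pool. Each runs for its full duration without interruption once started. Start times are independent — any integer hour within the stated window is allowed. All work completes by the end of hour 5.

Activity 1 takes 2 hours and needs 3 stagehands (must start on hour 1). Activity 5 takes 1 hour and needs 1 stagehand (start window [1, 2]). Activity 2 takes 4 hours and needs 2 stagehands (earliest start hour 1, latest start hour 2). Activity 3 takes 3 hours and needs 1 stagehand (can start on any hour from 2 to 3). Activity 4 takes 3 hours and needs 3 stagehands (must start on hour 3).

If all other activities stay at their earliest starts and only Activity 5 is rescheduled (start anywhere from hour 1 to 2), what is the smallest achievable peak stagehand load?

Activity 5@1: h1:6  h2:6  h3:6  h4:6  h5:3 → peak 6
Activity 5@2: h1:5  h2:7  h3:6  h4:6  h5:3 → peak 7
Best is Activity 5@1, peak 6.

6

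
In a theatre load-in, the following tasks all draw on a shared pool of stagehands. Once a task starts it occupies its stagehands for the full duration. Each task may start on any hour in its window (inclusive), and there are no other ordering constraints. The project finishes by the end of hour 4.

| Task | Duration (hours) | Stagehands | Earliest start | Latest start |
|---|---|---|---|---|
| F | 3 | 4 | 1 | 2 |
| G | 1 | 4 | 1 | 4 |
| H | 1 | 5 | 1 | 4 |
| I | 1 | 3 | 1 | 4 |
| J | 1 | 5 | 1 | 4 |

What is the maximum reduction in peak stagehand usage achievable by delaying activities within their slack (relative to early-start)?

Early-start peak: h1:21  h2:4  h3:4  h4:0 ⇒ 21.
Leveled (F@1, G@1, H@2, I@3, J@4): h1:8  h2:9  h3:7  h4:5 ⇒ 9.
Reduction 21 − 9 = 12.

12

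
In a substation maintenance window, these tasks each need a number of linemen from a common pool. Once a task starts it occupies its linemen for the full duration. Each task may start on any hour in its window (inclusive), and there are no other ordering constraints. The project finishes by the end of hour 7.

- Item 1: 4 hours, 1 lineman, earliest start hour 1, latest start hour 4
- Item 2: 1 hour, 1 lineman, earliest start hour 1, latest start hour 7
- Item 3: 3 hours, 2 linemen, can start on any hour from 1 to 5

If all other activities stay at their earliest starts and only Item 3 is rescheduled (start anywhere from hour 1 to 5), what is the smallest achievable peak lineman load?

Item 3@1: h1:4  h2:3  h3:3  h4:1  h5:0  h6:0  h7:0 → peak 4
Item 3@2: h1:2  h2:3  h3:3  h4:3  h5:0  h6:0  h7:0 → peak 3
Item 3@3: h1:2  h2:1  h3:3  h4:3  h5:2  h6:0  h7:0 → peak 3
Item 3@4: h1:2  h2:1  h3:1  h4:3  h5:2  h6:2  h7:0 → peak 3
Item 3@5: h1:2  h2:1  h3:1  h4:1  h5:2  h6:2  h7:2 → peak 2
Best is Item 3@5, peak 2.

2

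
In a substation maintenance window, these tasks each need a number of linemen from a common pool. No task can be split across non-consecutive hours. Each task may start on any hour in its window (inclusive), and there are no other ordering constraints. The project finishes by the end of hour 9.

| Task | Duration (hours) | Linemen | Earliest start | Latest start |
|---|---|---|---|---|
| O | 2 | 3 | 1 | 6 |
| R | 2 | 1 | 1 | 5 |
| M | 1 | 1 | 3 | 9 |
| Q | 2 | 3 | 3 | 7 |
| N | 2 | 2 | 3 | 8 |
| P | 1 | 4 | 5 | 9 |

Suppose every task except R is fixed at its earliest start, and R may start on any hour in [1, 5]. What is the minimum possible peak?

R@1: h1:4  h2:4  h3:6  h4:5  h5:4  h6:0  h7:0  h8:0  h9:0 → peak 6
R@2: h1:3  h2:4  h3:7  h4:5  h5:4  h6:0  h7:0  h8:0  h9:0 → peak 7
R@3: h1:3  h2:3  h3:7  h4:6  h5:4  h6:0  h7:0  h8:0  h9:0 → peak 7
R@4: h1:3  h2:3  h3:6  h4:6  h5:5  h6:0  h7:0  h8:0  h9:0 → peak 6
R@5: h1:3  h2:3  h3:6  h4:5  h5:5  h6:1  h7:0  h8:0  h9:0 → peak 6
Best is R@1, peak 6.

6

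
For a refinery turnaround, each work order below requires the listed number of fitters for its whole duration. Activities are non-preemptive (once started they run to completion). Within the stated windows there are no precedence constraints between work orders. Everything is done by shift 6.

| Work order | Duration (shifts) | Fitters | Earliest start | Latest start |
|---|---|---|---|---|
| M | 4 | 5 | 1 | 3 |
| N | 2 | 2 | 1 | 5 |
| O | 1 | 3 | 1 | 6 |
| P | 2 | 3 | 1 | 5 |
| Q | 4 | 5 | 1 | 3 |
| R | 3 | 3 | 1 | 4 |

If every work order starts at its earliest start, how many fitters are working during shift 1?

At early start, shift 1 has: M, N, O, P, Q, R.
Demand: 5 + 2 + 3 + 3 + 5 + 3 = 21.

21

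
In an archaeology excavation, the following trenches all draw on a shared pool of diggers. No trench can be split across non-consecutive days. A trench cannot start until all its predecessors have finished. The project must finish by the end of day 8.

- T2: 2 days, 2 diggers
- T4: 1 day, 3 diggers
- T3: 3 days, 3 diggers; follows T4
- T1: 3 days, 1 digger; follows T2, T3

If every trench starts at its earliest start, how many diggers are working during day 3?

3

At early start, day 3 has: T3.
Demand: 3 = 3.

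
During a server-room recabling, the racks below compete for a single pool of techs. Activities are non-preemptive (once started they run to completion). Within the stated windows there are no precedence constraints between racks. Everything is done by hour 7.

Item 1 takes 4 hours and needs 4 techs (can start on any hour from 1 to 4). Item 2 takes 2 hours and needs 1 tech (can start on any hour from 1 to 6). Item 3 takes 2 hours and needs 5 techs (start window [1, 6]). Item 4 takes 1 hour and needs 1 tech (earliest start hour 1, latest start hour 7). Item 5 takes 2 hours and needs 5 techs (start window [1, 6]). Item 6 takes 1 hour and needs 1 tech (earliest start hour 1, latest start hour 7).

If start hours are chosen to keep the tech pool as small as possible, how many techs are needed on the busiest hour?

Early-start (Item 1@1, Item 2@1, Item 3@1, Item 4@1, Item 5@1, Item 6@1) gives peak 17: h1:17  h2:15  h3:4  h4:4  h5:0  h6:0  h7:0.
Shift Item 3→3, Item 5→5.
Schedule Item 1@1, Item 2@1, Item 3@3, Item 4@1, Item 5@5, Item 6@1: h1:7  h2:5  h3:9  h4:9  h5:5  h6:5  h7:0 — peak 9.

9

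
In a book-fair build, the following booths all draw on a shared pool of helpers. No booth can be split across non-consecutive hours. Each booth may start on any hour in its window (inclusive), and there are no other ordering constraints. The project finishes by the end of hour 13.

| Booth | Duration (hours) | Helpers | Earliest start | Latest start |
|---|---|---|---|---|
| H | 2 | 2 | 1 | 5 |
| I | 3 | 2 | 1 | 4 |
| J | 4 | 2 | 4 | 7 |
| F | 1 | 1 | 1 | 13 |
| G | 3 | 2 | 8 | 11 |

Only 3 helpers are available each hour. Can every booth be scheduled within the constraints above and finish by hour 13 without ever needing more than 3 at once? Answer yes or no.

Schedule H@1, I@3, J@6, F@10, G@11: h1:2  h2:2  h3:2  h4:2  h5:2  h6:2  h7:2  h8:2  h9:2  h10:1  h11:2  h12:2  h13:2 — peak 2 ≤ 3.

yes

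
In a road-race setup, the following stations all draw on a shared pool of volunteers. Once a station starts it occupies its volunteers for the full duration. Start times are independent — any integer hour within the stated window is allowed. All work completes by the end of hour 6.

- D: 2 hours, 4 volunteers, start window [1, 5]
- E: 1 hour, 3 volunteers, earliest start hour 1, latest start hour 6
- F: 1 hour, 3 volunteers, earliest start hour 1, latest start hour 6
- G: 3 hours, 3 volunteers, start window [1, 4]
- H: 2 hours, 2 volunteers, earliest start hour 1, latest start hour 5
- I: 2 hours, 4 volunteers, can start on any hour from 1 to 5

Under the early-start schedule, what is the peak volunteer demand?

19

Early-start schedule: D@1, E@1, F@1, G@1, H@1, I@1.
Load per hour: hour 1: 19, hour 2: 13, hour 3: 3, hour 4: 0, hour 5: 0, hour 6: 0.
Peak is 19.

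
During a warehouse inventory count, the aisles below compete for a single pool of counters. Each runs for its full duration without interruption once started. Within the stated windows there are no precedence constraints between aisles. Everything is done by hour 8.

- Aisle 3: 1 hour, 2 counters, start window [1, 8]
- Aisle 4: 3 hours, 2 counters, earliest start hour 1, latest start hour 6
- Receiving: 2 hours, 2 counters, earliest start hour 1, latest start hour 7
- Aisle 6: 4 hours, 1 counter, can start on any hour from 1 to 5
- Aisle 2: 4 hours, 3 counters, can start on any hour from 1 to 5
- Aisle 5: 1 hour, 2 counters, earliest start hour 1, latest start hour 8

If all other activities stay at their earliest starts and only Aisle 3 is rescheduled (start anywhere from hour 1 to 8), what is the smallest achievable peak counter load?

Aisle 3@1: h1:12  h2:8  h3:6  h4:4  h5:0  h6:0  h7:0  h8:0 → peak 12
Aisle 3@2: h1:10  h2:10  h3:6  h4:4  h5:0  h6:0  h7:0  h8:0 → peak 10
Aisle 3@3: h1:10  h2:8  h3:8  h4:4  h5:0  h6:0  h7:0  h8:0 → peak 10
Aisle 3@4: h1:10  h2:8  h3:6  h4:6  h5:0  h6:0  h7:0  h8:0 → peak 10
Aisle 3@5: h1:10  h2:8  h3:6  h4:4  h5:2  h6:0  h7:0  h8:0 → peak 10
Aisle 3@6: h1:10  h2:8  h3:6  h4:4  h5:0  h6:2  h7:0  h8:0 → peak 10
Aisle 3@7: h1:10  h2:8  h3:6  h4:4  h5:0  h6:0  h7:2  h8:0 → peak 10
Aisle 3@8: h1:10  h2:8  h3:6  h4:4  h5:0  h6:0  h7:0  h8:2 → peak 10
Best is Aisle 3@2, peak 10.

10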